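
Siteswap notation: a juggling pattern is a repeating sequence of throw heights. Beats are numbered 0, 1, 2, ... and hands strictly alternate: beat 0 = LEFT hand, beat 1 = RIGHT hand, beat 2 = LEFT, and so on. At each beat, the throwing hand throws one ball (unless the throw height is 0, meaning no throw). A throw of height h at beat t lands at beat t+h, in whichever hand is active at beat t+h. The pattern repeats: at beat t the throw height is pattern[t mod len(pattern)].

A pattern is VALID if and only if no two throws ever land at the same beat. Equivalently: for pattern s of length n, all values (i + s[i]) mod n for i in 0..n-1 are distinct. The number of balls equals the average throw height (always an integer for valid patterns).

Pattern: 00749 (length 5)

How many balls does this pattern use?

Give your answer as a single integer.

Pattern = [0, 0, 7, 4, 9], length n = 5
  position 0: throw height = 0, running sum = 0
  position 1: throw height = 0, running sum = 0
  position 2: throw height = 7, running sum = 7
  position 3: throw height = 4, running sum = 11
  position 4: throw height = 9, running sum = 20
Total sum = 20; balls = sum / n = 20 / 5 = 4

Answer: 4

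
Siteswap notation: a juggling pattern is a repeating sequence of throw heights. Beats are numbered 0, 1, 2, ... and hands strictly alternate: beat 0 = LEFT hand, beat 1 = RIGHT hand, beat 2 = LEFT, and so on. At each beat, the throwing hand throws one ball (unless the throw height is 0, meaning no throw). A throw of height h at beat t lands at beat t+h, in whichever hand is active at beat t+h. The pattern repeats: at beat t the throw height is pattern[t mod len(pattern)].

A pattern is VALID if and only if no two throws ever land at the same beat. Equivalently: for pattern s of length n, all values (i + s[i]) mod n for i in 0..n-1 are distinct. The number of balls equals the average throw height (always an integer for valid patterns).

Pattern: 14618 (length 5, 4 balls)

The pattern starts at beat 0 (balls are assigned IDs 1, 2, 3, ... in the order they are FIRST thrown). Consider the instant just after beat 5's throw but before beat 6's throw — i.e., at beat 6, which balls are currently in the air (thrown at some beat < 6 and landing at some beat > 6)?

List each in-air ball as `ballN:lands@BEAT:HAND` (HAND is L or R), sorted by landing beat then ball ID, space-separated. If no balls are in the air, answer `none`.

Beat 0 (L): throw ball1 h=1 -> lands@1:R; in-air after throw: [b1@1:R]
Beat 1 (R): throw ball1 h=4 -> lands@5:R; in-air after throw: [b1@5:R]
Beat 2 (L): throw ball2 h=6 -> lands@8:L; in-air after throw: [b1@5:R b2@8:L]
Beat 3 (R): throw ball3 h=1 -> lands@4:L; in-air after throw: [b3@4:L b1@5:R b2@8:L]
Beat 4 (L): throw ball3 h=8 -> lands@12:L; in-air after throw: [b1@5:R b2@8:L b3@12:L]
Beat 5 (R): throw ball1 h=1 -> lands@6:L; in-air after throw: [b1@6:L b2@8:L b3@12:L]
Beat 6 (L): throw ball1 h=4 -> lands@10:L; in-air after throw: [b2@8:L b1@10:L b3@12:L]

Answer: ball2:lands@8:L ball3:lands@12:L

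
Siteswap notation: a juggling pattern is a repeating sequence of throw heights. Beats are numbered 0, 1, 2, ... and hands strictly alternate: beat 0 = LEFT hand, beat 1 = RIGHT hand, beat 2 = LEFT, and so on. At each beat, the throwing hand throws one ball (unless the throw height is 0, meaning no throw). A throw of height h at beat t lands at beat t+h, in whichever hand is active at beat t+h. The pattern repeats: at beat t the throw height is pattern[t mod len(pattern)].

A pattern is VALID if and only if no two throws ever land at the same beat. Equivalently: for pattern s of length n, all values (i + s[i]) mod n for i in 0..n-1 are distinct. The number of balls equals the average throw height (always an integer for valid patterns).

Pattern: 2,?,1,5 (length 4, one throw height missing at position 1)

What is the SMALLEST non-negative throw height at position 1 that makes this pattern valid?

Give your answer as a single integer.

i=0: (0 + 2) mod 4 = 2
i=1: s[i]=? (unknown)
i=2: (2 + 1) mod 4 = 3
i=3: (3 + 5) mod 4 = 0
Known residues: [0, 2, 3]; need a permutation of 0..3, so missing residue r = 1
Need (1 + s) mod 4 = 1; smallest s = (1 - 1) mod 4 = 0

Answer: 0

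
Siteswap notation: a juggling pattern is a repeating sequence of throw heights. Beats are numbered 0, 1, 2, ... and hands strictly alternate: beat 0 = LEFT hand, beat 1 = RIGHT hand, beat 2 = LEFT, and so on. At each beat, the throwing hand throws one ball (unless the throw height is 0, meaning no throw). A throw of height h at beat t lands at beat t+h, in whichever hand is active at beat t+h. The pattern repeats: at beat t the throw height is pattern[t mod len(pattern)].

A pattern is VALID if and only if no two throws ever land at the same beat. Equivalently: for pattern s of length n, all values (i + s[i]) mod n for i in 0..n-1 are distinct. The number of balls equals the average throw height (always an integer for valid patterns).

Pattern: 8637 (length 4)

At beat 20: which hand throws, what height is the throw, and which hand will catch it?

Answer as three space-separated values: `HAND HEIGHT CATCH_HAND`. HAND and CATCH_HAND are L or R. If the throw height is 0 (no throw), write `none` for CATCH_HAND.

Beat 20: 20 mod 2 = 0, so hand = L
Throw height = pattern[20 mod 4] = pattern[0] = 8
Lands at beat 20+8=28, 28 mod 2 = 0, so catch hand = L

Answer: L 8 L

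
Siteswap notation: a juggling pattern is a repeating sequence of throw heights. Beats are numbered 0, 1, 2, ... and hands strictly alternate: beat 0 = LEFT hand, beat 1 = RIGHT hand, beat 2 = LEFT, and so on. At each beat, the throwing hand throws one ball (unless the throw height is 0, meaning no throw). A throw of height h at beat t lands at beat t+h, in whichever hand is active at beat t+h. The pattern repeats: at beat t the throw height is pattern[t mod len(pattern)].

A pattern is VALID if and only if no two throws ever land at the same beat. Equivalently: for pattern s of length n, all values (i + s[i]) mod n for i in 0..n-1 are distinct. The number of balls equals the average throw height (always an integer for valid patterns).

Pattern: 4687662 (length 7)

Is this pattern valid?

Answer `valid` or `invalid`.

Answer: invalid

Derivation:
i=0: (i + s[i]) mod n = (0 + 4) mod 7 = 4
i=1: (i + s[i]) mod n = (1 + 6) mod 7 = 0
i=2: (i + s[i]) mod n = (2 + 8) mod 7 = 3
i=3: (i + s[i]) mod n = (3 + 7) mod 7 = 3
i=4: (i + s[i]) mod n = (4 + 6) mod 7 = 3
i=5: (i + s[i]) mod n = (5 + 6) mod 7 = 4
i=6: (i + s[i]) mod n = (6 + 2) mod 7 = 1
Residues: [4, 0, 3, 3, 3, 4, 1], distinct: False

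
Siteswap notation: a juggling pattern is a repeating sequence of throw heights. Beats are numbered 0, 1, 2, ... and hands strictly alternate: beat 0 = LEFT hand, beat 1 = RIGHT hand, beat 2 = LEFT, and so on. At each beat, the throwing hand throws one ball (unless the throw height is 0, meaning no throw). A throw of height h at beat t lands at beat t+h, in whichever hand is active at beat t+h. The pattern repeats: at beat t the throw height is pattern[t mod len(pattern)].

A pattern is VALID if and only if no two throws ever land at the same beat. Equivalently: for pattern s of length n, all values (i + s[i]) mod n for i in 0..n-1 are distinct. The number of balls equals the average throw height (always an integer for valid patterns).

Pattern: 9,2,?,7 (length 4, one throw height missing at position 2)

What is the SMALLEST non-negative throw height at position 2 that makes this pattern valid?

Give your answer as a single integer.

Answer: 2

Derivation:
i=0: (0 + 9) mod 4 = 1
i=1: (1 + 2) mod 4 = 3
i=2: s[i]=? (unknown)
i=3: (3 + 7) mod 4 = 2
Known residues: [1, 2, 3]; need a permutation of 0..3, so missing residue r = 0
Need (2 + s) mod 4 = 0; smallest s = (0 - 2) mod 4 = 2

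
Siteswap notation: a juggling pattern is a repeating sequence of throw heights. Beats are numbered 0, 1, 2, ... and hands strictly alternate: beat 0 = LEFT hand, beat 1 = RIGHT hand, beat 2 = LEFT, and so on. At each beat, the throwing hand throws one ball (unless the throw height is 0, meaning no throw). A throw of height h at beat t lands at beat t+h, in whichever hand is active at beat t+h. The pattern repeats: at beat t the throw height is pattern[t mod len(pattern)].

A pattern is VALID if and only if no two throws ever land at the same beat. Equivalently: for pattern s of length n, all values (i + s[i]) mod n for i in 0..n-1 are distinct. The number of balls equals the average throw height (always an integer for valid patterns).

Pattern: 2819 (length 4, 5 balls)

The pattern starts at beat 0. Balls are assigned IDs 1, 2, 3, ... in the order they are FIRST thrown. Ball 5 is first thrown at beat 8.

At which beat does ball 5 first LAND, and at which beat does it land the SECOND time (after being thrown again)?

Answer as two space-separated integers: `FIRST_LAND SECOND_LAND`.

Beat 0 (L): throw ball1 h=2 -> lands@2:L; in-air after throw: [b1@2:L]
Beat 1 (R): throw ball2 h=8 -> lands@9:R; in-air after throw: [b1@2:L b2@9:R]
Beat 2 (L): throw ball1 h=1 -> lands@3:R; in-air after throw: [b1@3:R b2@9:R]
Beat 3 (R): throw ball1 h=9 -> lands@12:L; in-air after throw: [b2@9:R b1@12:L]
Beat 4 (L): throw ball3 h=2 -> lands@6:L; in-air after throw: [b3@6:L b2@9:R b1@12:L]
Beat 5 (R): throw ball4 h=8 -> lands@13:R; in-air after throw: [b3@6:L b2@9:R b1@12:L b4@13:R]
Beat 6 (L): throw ball3 h=1 -> lands@7:R; in-air after throw: [b3@7:R b2@9:R b1@12:L b4@13:R]
Beat 7 (R): throw ball3 h=9 -> lands@16:L; in-air after throw: [b2@9:R b1@12:L b4@13:R b3@16:L]
Beat 8 (L): throw ball5 h=2 -> lands@10:L; in-air after throw: [b2@9:R b5@10:L b1@12:L b4@13:R b3@16:L]
Beat 9 (R): throw ball2 h=8 -> lands@17:R; in-air after throw: [b5@10:L b1@12:L b4@13:R b3@16:L b2@17:R]
Beat 10 (L): throw ball5 h=1 -> lands@11:R; in-air after throw: [b5@11:R b1@12:L b4@13:R b3@16:L b2@17:R]
Beat 11 (R): throw ball5 h=9 -> lands@20:L; in-air after throw: [b1@12:L b4@13:R b3@16:L b2@17:R b5@20:L]
Ball 5: thrown@8 h=2 -> first land @10; rethrown@10 h=1 -> second land @11

Answer: 10 11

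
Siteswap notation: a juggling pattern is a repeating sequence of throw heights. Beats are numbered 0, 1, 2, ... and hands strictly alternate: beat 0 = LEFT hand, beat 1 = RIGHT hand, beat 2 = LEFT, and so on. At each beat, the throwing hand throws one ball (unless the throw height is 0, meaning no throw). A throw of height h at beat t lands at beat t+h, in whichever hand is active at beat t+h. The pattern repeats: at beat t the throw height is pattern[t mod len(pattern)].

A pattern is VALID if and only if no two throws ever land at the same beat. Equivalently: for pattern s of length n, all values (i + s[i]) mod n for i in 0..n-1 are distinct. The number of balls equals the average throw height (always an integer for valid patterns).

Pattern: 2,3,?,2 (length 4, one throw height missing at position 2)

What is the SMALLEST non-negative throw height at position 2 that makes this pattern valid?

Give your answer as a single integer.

Answer: 1

Derivation:
i=0: (0 + 2) mod 4 = 2
i=1: (1 + 3) mod 4 = 0
i=2: s[i]=? (unknown)
i=3: (3 + 2) mod 4 = 1
Known residues: [0, 1, 2]; need a permutation of 0..3, so missing residue r = 3
Need (2 + s) mod 4 = 3; smallest s = (3 - 2) mod 4 = 1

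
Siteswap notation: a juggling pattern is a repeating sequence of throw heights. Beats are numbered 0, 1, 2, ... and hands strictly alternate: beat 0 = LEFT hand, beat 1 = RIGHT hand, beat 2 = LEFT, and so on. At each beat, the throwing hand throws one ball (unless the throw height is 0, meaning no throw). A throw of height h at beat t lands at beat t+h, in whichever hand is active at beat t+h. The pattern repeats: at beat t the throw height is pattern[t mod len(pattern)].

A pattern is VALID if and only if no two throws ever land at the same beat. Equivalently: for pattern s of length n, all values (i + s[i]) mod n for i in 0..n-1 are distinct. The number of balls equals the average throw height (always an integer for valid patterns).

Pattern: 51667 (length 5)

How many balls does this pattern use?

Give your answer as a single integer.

Answer: 5

Derivation:
Pattern = [5, 1, 6, 6, 7], length n = 5
  position 0: throw height = 5, running sum = 5
  position 1: throw height = 1, running sum = 6
  position 2: throw height = 6, running sum = 12
  position 3: throw height = 6, running sum = 18
  position 4: throw height = 7, running sum = 25
Total sum = 25; balls = sum / n = 25 / 5 = 5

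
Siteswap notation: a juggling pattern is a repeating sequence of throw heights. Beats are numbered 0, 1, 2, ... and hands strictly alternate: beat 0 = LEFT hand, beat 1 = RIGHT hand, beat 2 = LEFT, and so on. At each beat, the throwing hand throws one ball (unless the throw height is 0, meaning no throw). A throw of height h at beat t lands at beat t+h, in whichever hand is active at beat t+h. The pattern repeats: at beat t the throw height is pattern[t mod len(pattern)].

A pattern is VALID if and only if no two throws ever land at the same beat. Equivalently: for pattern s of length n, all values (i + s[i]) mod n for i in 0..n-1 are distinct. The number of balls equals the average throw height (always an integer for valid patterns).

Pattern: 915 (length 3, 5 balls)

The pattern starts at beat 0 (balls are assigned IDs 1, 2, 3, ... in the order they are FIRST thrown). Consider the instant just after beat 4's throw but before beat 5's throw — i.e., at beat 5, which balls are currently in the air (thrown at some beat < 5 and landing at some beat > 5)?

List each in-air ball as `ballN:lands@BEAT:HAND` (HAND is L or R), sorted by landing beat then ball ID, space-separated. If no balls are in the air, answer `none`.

Beat 0 (L): throw ball1 h=9 -> lands@9:R; in-air after throw: [b1@9:R]
Beat 1 (R): throw ball2 h=1 -> lands@2:L; in-air after throw: [b2@2:L b1@9:R]
Beat 2 (L): throw ball2 h=5 -> lands@7:R; in-air after throw: [b2@7:R b1@9:R]
Beat 3 (R): throw ball3 h=9 -> lands@12:L; in-air after throw: [b2@7:R b1@9:R b3@12:L]
Beat 4 (L): throw ball4 h=1 -> lands@5:R; in-air after throw: [b4@5:R b2@7:R b1@9:R b3@12:L]
Beat 5 (R): throw ball4 h=5 -> lands@10:L; in-air after throw: [b2@7:R b1@9:R b4@10:L b3@12:L]

Answer: ball2:lands@7:R ball1:lands@9:R ball3:lands@12:L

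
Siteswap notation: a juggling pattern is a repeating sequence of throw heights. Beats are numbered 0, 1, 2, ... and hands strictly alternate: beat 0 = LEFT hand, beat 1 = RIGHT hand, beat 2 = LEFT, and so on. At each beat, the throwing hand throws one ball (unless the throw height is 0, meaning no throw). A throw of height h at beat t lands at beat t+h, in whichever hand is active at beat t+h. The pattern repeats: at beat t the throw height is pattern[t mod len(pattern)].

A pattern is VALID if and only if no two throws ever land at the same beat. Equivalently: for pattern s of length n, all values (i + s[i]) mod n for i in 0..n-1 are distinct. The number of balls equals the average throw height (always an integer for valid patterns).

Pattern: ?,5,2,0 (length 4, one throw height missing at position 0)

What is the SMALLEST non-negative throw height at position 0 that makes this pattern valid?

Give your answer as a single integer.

i=0: s[i]=? (unknown)
i=1: (1 + 5) mod 4 = 2
i=2: (2 + 2) mod 4 = 0
i=3: (3 + 0) mod 4 = 3
Known residues: [0, 2, 3]; need a permutation of 0..3, so missing residue r = 1
Need (0 + s) mod 4 = 1; smallest s = (1 - 0) mod 4 = 1

Answer: 1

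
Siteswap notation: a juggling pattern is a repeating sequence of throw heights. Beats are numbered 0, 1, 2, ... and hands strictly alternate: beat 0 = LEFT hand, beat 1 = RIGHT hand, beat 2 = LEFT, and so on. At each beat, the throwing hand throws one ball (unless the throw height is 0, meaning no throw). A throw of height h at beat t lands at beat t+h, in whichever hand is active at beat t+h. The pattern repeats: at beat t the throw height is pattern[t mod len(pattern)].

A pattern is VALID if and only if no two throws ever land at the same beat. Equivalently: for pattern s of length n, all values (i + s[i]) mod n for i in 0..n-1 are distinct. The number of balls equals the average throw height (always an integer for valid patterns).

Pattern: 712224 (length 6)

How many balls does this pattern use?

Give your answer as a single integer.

Answer: 3

Derivation:
Pattern = [7, 1, 2, 2, 2, 4], length n = 6
  position 0: throw height = 7, running sum = 7
  position 1: throw height = 1, running sum = 8
  position 2: throw height = 2, running sum = 10
  position 3: throw height = 2, running sum = 12
  position 4: throw height = 2, running sum = 14
  position 5: throw height = 4, running sum = 18
Total sum = 18; balls = sum / n = 18 / 6 = 3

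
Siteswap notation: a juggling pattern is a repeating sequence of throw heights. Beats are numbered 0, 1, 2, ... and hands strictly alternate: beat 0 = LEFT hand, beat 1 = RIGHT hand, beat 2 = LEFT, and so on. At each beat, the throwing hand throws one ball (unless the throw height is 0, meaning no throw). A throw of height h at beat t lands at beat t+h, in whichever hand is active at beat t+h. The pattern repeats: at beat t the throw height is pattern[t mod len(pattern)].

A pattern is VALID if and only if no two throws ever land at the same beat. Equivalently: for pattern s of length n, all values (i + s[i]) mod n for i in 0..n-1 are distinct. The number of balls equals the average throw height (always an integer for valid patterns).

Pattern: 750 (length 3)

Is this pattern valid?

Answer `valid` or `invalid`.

Answer: valid

Derivation:
i=0: (i + s[i]) mod n = (0 + 7) mod 3 = 1
i=1: (i + s[i]) mod n = (1 + 5) mod 3 = 0
i=2: (i + s[i]) mod n = (2 + 0) mod 3 = 2
Residues: [1, 0, 2], distinct: True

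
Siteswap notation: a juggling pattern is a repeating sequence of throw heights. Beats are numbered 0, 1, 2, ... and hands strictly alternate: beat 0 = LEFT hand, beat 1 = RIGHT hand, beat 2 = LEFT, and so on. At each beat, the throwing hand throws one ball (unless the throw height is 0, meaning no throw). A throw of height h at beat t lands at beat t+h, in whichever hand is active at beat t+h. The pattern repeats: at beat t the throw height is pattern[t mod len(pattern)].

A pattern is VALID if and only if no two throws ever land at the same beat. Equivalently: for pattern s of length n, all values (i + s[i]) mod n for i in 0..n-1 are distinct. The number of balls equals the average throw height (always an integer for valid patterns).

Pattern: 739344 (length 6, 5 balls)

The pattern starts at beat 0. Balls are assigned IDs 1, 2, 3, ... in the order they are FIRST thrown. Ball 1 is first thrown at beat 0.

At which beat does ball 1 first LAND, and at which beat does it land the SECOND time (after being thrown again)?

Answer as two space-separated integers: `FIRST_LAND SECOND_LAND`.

Answer: 7 10

Derivation:
Beat 0 (L): throw ball1 h=7 -> lands@7:R; in-air after throw: [b1@7:R]
Beat 1 (R): throw ball2 h=3 -> lands@4:L; in-air after throw: [b2@4:L b1@7:R]
Beat 2 (L): throw ball3 h=9 -> lands@11:R; in-air after throw: [b2@4:L b1@7:R b3@11:R]
Beat 3 (R): throw ball4 h=3 -> lands@6:L; in-air after throw: [b2@4:L b4@6:L b1@7:R b3@11:R]
Beat 4 (L): throw ball2 h=4 -> lands@8:L; in-air after throw: [b4@6:L b1@7:R b2@8:L b3@11:R]
Beat 5 (R): throw ball5 h=4 -> lands@9:R; in-air after throw: [b4@6:L b1@7:R b2@8:L b5@9:R b3@11:R]
Beat 6 (L): throw ball4 h=7 -> lands@13:R; in-air after throw: [b1@7:R b2@8:L b5@9:R b3@11:R b4@13:R]
Beat 7 (R): throw ball1 h=3 -> lands@10:L; in-air after throw: [b2@8:L b5@9:R b1@10:L b3@11:R b4@13:R]
Beat 8 (L): throw ball2 h=9 -> lands@17:R; in-air after throw: [b5@9:R b1@10:L b3@11:R b4@13:R b2@17:R]
Beat 9 (R): throw ball5 h=3 -> lands@12:L; in-air after throw: [b1@10:L b3@11:R b5@12:L b4@13:R b2@17:R]
Beat 10 (L): throw ball1 h=4 -> lands@14:L; in-air after throw: [b3@11:R b5@12:L b4@13:R b1@14:L b2@17:R]
Ball 1: thrown@0 h=7 -> first land @7; rethrown@7 h=3 -> second land @10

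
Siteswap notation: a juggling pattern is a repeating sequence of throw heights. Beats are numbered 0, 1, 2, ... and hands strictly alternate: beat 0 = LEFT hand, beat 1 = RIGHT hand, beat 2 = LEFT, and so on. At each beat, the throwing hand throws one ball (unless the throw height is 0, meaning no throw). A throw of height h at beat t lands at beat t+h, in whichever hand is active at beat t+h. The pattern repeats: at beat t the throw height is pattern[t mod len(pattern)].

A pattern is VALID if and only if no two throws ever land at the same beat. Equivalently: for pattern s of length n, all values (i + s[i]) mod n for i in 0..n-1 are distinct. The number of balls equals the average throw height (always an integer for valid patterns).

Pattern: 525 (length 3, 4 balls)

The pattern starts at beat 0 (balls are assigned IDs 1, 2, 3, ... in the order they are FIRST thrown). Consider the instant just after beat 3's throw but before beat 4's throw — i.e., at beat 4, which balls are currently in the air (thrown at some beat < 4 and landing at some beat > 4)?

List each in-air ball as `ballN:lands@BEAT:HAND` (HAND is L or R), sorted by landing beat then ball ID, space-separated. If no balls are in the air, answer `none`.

Answer: ball1:lands@5:R ball3:lands@7:R ball2:lands@8:L

Derivation:
Beat 0 (L): throw ball1 h=5 -> lands@5:R; in-air after throw: [b1@5:R]
Beat 1 (R): throw ball2 h=2 -> lands@3:R; in-air after throw: [b2@3:R b1@5:R]
Beat 2 (L): throw ball3 h=5 -> lands@7:R; in-air after throw: [b2@3:R b1@5:R b3@7:R]
Beat 3 (R): throw ball2 h=5 -> lands@8:L; in-air after throw: [b1@5:R b3@7:R b2@8:L]
Beat 4 (L): throw ball4 h=2 -> lands@6:L; in-air after throw: [b1@5:R b4@6:L b3@7:R b2@8:L]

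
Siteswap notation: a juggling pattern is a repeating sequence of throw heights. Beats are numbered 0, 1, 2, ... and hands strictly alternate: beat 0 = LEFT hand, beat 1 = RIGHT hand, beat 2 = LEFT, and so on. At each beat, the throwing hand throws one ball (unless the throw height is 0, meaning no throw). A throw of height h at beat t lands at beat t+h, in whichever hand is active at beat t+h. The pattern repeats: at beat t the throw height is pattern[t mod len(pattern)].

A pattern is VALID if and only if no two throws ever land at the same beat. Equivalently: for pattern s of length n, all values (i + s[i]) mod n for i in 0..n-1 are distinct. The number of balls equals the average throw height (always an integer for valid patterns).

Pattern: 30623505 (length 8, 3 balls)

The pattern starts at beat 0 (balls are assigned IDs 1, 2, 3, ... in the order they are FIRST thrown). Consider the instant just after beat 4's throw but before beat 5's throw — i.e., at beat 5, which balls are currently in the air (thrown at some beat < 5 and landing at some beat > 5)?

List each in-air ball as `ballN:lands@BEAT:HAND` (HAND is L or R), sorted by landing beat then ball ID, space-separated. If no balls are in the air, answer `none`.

Beat 0 (L): throw ball1 h=3 -> lands@3:R; in-air after throw: [b1@3:R]
Beat 2 (L): throw ball2 h=6 -> lands@8:L; in-air after throw: [b1@3:R b2@8:L]
Beat 3 (R): throw ball1 h=2 -> lands@5:R; in-air after throw: [b1@5:R b2@8:L]
Beat 4 (L): throw ball3 h=3 -> lands@7:R; in-air after throw: [b1@5:R b3@7:R b2@8:L]
Beat 5 (R): throw ball1 h=5 -> lands@10:L; in-air after throw: [b3@7:R b2@8:L b1@10:L]

Answer: ball3:lands@7:R ball2:lands@8:L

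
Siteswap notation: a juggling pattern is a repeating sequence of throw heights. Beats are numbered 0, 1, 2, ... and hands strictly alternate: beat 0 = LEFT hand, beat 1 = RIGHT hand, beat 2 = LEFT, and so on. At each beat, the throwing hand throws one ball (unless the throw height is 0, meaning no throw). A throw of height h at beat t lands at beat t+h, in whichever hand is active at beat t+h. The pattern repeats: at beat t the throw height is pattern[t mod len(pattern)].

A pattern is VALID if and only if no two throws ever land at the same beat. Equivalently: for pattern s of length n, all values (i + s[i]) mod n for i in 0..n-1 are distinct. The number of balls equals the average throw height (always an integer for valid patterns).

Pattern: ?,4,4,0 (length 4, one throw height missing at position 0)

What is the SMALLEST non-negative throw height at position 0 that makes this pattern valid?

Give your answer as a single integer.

Answer: 0

Derivation:
i=0: s[i]=? (unknown)
i=1: (1 + 4) mod 4 = 1
i=2: (2 + 4) mod 4 = 2
i=3: (3 + 0) mod 4 = 3
Known residues: [1, 2, 3]; need a permutation of 0..3, so missing residue r = 0
Need (0 + s) mod 4 = 0; smallest s = (0 - 0) mod 4 = 0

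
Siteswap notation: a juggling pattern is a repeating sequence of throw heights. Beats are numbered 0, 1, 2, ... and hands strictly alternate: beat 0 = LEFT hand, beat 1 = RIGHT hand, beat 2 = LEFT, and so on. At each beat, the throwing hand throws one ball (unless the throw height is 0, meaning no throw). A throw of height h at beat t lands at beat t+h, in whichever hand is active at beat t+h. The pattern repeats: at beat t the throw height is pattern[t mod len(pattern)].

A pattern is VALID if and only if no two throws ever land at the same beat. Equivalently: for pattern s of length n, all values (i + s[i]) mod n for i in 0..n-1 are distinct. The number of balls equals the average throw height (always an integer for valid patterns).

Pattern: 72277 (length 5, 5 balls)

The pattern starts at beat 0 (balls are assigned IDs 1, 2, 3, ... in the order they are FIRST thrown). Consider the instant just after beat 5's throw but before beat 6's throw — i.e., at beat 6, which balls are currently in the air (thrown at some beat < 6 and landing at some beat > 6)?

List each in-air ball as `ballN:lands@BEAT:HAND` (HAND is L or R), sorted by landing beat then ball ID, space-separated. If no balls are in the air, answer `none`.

Answer: ball1:lands@7:R ball2:lands@10:L ball3:lands@11:R ball4:lands@12:L

Derivation:
Beat 0 (L): throw ball1 h=7 -> lands@7:R; in-air after throw: [b1@7:R]
Beat 1 (R): throw ball2 h=2 -> lands@3:R; in-air after throw: [b2@3:R b1@7:R]
Beat 2 (L): throw ball3 h=2 -> lands@4:L; in-air after throw: [b2@3:R b3@4:L b1@7:R]
Beat 3 (R): throw ball2 h=7 -> lands@10:L; in-air after throw: [b3@4:L b1@7:R b2@10:L]
Beat 4 (L): throw ball3 h=7 -> lands@11:R; in-air after throw: [b1@7:R b2@10:L b3@11:R]
Beat 5 (R): throw ball4 h=7 -> lands@12:L; in-air after throw: [b1@7:R b2@10:L b3@11:R b4@12:L]
Beat 6 (L): throw ball5 h=2 -> lands@8:L; in-air after throw: [b1@7:R b5@8:L b2@10:L b3@11:R b4@12:L]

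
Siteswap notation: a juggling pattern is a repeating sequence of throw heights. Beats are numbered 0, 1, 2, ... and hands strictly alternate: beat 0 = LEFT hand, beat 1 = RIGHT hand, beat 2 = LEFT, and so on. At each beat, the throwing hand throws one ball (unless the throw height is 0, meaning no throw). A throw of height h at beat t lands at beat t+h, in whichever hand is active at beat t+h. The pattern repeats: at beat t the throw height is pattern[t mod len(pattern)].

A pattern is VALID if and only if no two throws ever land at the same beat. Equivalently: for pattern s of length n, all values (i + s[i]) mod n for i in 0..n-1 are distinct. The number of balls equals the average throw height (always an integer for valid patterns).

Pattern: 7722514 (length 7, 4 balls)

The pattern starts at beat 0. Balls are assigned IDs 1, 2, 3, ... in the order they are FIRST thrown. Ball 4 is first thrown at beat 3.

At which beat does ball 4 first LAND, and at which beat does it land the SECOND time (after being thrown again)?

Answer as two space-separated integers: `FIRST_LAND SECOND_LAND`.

Beat 0 (L): throw ball1 h=7 -> lands@7:R; in-air after throw: [b1@7:R]
Beat 1 (R): throw ball2 h=7 -> lands@8:L; in-air after throw: [b1@7:R b2@8:L]
Beat 2 (L): throw ball3 h=2 -> lands@4:L; in-air after throw: [b3@4:L b1@7:R b2@8:L]
Beat 3 (R): throw ball4 h=2 -> lands@5:R; in-air after throw: [b3@4:L b4@5:R b1@7:R b2@8:L]
Beat 4 (L): throw ball3 h=5 -> lands@9:R; in-air after throw: [b4@5:R b1@7:R b2@8:L b3@9:R]
Beat 5 (R): throw ball4 h=1 -> lands@6:L; in-air after throw: [b4@6:L b1@7:R b2@8:L b3@9:R]
Beat 6 (L): throw ball4 h=4 -> lands@10:L; in-air after throw: [b1@7:R b2@8:L b3@9:R b4@10:L]
Ball 4: thrown@3 h=2 -> first land @5; rethrown@5 h=1 -> second land @6

Answer: 5 6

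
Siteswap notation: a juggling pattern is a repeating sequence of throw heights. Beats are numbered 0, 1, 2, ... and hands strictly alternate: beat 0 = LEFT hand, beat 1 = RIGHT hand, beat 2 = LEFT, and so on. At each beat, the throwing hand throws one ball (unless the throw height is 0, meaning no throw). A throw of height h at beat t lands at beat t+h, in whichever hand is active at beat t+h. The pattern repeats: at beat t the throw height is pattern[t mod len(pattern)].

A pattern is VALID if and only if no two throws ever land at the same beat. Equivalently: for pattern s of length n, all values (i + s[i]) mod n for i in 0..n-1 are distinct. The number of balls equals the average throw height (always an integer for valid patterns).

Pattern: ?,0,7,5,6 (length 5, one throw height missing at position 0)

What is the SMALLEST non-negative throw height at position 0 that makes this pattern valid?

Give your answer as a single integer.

i=0: s[i]=? (unknown)
i=1: (1 + 0) mod 5 = 1
i=2: (2 + 7) mod 5 = 4
i=3: (3 + 5) mod 5 = 3
i=4: (4 + 6) mod 5 = 0
Known residues: [0, 1, 3, 4]; need a permutation of 0..4, so missing residue r = 2
Need (0 + s) mod 5 = 2; smallest s = (2 - 0) mod 5 = 2

Answer: 2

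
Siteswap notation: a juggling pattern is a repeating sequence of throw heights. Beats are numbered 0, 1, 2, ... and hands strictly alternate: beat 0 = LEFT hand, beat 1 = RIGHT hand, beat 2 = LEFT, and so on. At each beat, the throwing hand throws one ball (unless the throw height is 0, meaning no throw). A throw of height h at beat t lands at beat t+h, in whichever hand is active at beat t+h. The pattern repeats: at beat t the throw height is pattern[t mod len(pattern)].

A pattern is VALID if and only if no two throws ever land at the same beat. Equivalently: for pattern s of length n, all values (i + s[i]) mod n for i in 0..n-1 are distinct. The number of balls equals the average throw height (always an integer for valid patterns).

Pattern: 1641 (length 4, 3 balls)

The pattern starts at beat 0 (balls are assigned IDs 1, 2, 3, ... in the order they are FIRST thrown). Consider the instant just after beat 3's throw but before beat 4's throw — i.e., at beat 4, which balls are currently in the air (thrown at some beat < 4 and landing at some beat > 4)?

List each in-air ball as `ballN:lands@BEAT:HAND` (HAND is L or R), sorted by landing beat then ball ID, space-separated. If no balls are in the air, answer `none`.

Answer: ball2:lands@6:L ball1:lands@7:R

Derivation:
Beat 0 (L): throw ball1 h=1 -> lands@1:R; in-air after throw: [b1@1:R]
Beat 1 (R): throw ball1 h=6 -> lands@7:R; in-air after throw: [b1@7:R]
Beat 2 (L): throw ball2 h=4 -> lands@6:L; in-air after throw: [b2@6:L b1@7:R]
Beat 3 (R): throw ball3 h=1 -> lands@4:L; in-air after throw: [b3@4:L b2@6:L b1@7:R]
Beat 4 (L): throw ball3 h=1 -> lands@5:R; in-air after throw: [b3@5:R b2@6:L b1@7:R]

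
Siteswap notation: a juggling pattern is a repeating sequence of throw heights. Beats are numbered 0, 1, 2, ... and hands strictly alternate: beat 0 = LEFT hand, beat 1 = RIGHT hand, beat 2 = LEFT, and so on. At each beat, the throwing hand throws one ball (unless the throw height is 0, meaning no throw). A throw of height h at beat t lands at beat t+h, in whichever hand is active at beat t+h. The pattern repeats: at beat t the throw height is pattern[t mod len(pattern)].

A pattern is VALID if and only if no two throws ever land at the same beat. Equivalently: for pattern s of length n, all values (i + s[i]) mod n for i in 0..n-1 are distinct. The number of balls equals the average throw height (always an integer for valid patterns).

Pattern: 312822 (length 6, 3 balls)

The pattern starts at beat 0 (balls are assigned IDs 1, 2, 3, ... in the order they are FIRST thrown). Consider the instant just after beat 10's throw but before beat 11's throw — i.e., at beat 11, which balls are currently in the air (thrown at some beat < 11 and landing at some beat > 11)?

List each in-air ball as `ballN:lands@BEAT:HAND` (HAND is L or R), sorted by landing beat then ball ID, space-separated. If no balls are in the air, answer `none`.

Beat 0 (L): throw ball1 h=3 -> lands@3:R; in-air after throw: [b1@3:R]
Beat 1 (R): throw ball2 h=1 -> lands@2:L; in-air after throw: [b2@2:L b1@3:R]
Beat 2 (L): throw ball2 h=2 -> lands@4:L; in-air after throw: [b1@3:R b2@4:L]
Beat 3 (R): throw ball1 h=8 -> lands@11:R; in-air after throw: [b2@4:L b1@11:R]
Beat 4 (L): throw ball2 h=2 -> lands@6:L; in-air after throw: [b2@6:L b1@11:R]
Beat 5 (R): throw ball3 h=2 -> lands@7:R; in-air after throw: [b2@6:L b3@7:R b1@11:R]
Beat 6 (L): throw ball2 h=3 -> lands@9:R; in-air after throw: [b3@7:R b2@9:R b1@11:R]
Beat 7 (R): throw ball3 h=1 -> lands@8:L; in-air after throw: [b3@8:L b2@9:R b1@11:R]
Beat 8 (L): throw ball3 h=2 -> lands@10:L; in-air after throw: [b2@9:R b3@10:L b1@11:R]
Beat 9 (R): throw ball2 h=8 -> lands@17:R; in-air after throw: [b3@10:L b1@11:R b2@17:R]
Beat 10 (L): throw ball3 h=2 -> lands@12:L; in-air after throw: [b1@11:R b3@12:L b2@17:R]
Beat 11 (R): throw ball1 h=2 -> lands@13:R; in-air after throw: [b3@12:L b1@13:R b2@17:R]

Answer: ball3:lands@12:L ball2:lands@17:R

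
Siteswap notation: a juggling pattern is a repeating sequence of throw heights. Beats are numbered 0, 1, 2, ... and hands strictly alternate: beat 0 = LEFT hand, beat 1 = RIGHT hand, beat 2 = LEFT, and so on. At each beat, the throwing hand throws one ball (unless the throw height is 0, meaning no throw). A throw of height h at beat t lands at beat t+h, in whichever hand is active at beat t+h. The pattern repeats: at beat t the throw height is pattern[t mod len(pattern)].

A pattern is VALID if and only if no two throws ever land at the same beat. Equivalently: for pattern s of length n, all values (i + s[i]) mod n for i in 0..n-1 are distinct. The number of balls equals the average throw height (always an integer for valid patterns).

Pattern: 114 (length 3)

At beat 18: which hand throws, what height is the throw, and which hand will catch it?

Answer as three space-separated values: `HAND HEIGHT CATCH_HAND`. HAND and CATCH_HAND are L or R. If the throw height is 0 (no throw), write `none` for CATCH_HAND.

Beat 18: 18 mod 2 = 0, so hand = L
Throw height = pattern[18 mod 3] = pattern[0] = 1
Lands at beat 18+1=19, 19 mod 2 = 1, so catch hand = R

Answer: L 1 R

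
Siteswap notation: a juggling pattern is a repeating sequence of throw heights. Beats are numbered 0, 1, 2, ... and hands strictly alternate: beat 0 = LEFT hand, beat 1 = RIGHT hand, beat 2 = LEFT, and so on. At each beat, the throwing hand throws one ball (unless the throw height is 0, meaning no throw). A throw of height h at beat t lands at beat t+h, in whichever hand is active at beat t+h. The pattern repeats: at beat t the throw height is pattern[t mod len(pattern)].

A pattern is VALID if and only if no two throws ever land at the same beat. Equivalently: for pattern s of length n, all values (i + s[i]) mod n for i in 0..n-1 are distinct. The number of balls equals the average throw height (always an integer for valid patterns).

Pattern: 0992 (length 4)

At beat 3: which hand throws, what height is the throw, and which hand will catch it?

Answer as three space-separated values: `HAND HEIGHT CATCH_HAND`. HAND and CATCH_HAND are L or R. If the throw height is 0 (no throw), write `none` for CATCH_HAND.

Answer: R 2 R

Derivation:
Beat 3: 3 mod 2 = 1, so hand = R
Throw height = pattern[3 mod 4] = pattern[3] = 2
Lands at beat 3+2=5, 5 mod 2 = 1, so catch hand = R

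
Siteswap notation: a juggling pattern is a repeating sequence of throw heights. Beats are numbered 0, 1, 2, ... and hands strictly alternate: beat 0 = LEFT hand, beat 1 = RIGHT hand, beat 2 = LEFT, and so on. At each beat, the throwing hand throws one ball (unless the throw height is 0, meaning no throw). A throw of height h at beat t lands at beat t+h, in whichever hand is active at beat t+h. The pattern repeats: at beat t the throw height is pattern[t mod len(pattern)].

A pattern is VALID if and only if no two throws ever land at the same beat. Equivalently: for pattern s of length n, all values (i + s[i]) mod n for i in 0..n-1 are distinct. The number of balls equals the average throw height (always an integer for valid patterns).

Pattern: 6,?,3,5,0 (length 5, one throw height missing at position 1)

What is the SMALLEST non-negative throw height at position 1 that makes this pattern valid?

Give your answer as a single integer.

i=0: (0 + 6) mod 5 = 1
i=1: s[i]=? (unknown)
i=2: (2 + 3) mod 5 = 0
i=3: (3 + 5) mod 5 = 3
i=4: (4 + 0) mod 5 = 4
Known residues: [0, 1, 3, 4]; need a permutation of 0..4, so missing residue r = 2
Need (1 + s) mod 5 = 2; smallest s = (2 - 1) mod 5 = 1

Answer: 1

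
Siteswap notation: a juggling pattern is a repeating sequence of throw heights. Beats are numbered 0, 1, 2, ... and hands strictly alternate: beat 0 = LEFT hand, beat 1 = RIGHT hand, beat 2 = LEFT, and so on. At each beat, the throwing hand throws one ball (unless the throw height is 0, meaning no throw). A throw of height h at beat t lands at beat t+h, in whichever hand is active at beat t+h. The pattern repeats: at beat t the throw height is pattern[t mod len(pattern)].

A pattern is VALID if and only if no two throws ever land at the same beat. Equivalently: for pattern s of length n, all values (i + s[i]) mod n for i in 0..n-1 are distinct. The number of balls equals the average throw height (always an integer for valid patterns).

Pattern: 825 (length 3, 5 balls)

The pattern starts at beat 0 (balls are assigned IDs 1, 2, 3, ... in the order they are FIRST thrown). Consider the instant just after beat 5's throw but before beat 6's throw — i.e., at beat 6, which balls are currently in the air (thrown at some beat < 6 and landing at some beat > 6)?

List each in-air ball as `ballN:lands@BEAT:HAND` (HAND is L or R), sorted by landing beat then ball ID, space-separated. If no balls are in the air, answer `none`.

Beat 0 (L): throw ball1 h=8 -> lands@8:L; in-air after throw: [b1@8:L]
Beat 1 (R): throw ball2 h=2 -> lands@3:R; in-air after throw: [b2@3:R b1@8:L]
Beat 2 (L): throw ball3 h=5 -> lands@7:R; in-air after throw: [b2@3:R b3@7:R b1@8:L]
Beat 3 (R): throw ball2 h=8 -> lands@11:R; in-air after throw: [b3@7:R b1@8:L b2@11:R]
Beat 4 (L): throw ball4 h=2 -> lands@6:L; in-air after throw: [b4@6:L b3@7:R b1@8:L b2@11:R]
Beat 5 (R): throw ball5 h=5 -> lands@10:L; in-air after throw: [b4@6:L b3@7:R b1@8:L b5@10:L b2@11:R]
Beat 6 (L): throw ball4 h=8 -> lands@14:L; in-air after throw: [b3@7:R b1@8:L b5@10:L b2@11:R b4@14:L]

Answer: ball3:lands@7:R ball1:lands@8:L ball5:lands@10:L ball2:lands@11:R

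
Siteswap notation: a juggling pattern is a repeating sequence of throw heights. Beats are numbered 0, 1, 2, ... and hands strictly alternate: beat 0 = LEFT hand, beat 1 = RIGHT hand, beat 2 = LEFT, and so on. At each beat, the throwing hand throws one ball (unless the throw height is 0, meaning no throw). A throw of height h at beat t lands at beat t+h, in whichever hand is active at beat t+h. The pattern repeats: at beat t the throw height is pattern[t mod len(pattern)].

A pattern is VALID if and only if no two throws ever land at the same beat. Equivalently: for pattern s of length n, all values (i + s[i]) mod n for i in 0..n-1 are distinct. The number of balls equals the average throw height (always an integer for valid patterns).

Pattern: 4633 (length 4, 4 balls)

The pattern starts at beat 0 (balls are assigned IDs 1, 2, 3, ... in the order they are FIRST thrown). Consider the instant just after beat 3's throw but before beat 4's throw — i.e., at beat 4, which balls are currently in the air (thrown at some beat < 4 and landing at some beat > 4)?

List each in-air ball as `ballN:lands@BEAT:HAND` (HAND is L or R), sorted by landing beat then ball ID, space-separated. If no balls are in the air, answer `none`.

Beat 0 (L): throw ball1 h=4 -> lands@4:L; in-air after throw: [b1@4:L]
Beat 1 (R): throw ball2 h=6 -> lands@7:R; in-air after throw: [b1@4:L b2@7:R]
Beat 2 (L): throw ball3 h=3 -> lands@5:R; in-air after throw: [b1@4:L b3@5:R b2@7:R]
Beat 3 (R): throw ball4 h=3 -> lands@6:L; in-air after throw: [b1@4:L b3@5:R b4@6:L b2@7:R]
Beat 4 (L): throw ball1 h=4 -> lands@8:L; in-air after throw: [b3@5:R b4@6:L b2@7:R b1@8:L]

Answer: ball3:lands@5:R ball4:lands@6:L ball2:lands@7:R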